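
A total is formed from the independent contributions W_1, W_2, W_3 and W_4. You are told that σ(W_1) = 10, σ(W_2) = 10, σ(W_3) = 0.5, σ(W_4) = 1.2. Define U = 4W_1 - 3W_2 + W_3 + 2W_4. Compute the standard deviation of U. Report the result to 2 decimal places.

V(W_1) = 100, V(W_2) = 100, V(W_3) = 0.25, V(W_4) = 1.44
By independence, V(U) = (4)²V(W_1) + (-3)²V(W_2) + (1)²V(W_3) + (2)²V(W_4)
= (4)²·100 + (-3)²·100 + (1)²·0.25 + (2)²·1.44 = 2506.01
σ(U) = √2506.01 ≈ 50.06

50.06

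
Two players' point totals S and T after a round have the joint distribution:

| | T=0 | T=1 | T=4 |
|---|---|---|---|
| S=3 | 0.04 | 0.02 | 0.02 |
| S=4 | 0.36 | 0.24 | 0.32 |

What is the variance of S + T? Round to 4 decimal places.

E[S] = 3.92,  E[T] = 1.62,  E[ST] = 6.38
Var(S) = 15.44 − (3.92)² = 0.0736;  Var(T) = 5.7 − (1.62)² = 3.0756
Cov(S,T) = 6.38 − (3.92)(1.62) = 0.0296
Var(S + T) = (1)²·0.0736 + (1)²·3.0756 + 2·(1)·(1)·0.0296 = 3.2084

3.2084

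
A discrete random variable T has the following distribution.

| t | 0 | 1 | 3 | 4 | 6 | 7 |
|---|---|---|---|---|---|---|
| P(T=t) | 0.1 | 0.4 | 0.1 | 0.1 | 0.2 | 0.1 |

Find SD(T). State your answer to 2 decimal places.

E[T] = (0)(0.1) + (1)(0.4) + (3)(0.1) + (4)(0.1) + (6)(0.2) + (7)(0.1) = 3
E[T²] = (0)²(0.1) + (1)²(0.4) + (3)²(0.1) + (4)²(0.1) + (6)²(0.2) + (7)²(0.1) = 15
Var(T) = E[T²] − (E[T])² = 15 − (3)² = 6
SD(T) = √6 ≈ 2.45

2.45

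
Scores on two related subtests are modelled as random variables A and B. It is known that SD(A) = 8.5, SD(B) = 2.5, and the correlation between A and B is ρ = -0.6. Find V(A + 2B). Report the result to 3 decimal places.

46.250

V(A) = (8.5)² = 72.25;  V(B) = (2.5)² = 6.25
Cov(A,B) = ρ·SD(A)·SD(B) = -0.6·8.5·2.5 = -12.75
V(A + 2B) = (1)²·V(A) + (2)²·V(B) + 2·(1)·(2)·Cov(A,B)
= 1·72.25 + 4·6.25 + 4·-12.75 = 46.25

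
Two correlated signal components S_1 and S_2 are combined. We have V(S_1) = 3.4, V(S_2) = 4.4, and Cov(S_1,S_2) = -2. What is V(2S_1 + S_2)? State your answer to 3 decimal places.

10.000

V(2S_1 + S_2) = (2)²·V(S_1) + (1)²·V(S_2) + 2·(2)·(1)·Cov(S_1,S_2)
= 4·3.4 + 1·4.4 + 4·-2 = 10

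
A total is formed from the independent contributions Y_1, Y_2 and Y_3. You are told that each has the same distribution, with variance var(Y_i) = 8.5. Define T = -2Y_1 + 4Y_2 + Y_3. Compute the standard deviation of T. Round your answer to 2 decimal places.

13.36

By independence, var(T) = (-2)²var(Y_1) + (4)²var(Y_2) + (1)²var(Y_3)
= (-2)²·8.5 + (4)²·8.5 + (1)²·8.5 = 178.5
SD(T) = √178.5 ≈ 13.36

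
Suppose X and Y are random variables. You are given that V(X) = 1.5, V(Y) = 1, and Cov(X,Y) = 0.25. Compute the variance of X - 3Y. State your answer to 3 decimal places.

V(X - 3Y) = (1)²·V(X) + (-3)²·V(Y) + 2·(1)·(-3)·Cov(X,Y)
= 1·1.5 + 9·1 + -6·0.25 = 9

9.000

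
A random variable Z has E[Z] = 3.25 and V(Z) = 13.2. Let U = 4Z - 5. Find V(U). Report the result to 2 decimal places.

211.20

V(4Z - 5) = (4)²·V(Z) = 16·13.2 = 211.2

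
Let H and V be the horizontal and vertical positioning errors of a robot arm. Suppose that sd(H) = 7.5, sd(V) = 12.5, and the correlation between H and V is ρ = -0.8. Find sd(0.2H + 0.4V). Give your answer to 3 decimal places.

3.905

Var(H) = (7.5)² = 56.25;  Var(V) = (12.5)² = 156.25
cov(H,V) = ρ·sd(H)·sd(V) = -0.8·7.5·12.5 = -75
Var(0.2H + 0.4V) = (0.2)²·Var(H) + (0.4)²·Var(V) + 2·(0.2)·(0.4)·cov(H,V)
= 0.04·56.25 + 0.16·156.25 + 0.16·-75 = 15.25
sd(0.2H + 0.4V) = √15.25 ≈ 3.905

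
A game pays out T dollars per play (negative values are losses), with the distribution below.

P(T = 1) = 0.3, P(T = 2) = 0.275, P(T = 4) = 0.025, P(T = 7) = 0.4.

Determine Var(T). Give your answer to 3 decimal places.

E[T] = (1)(0.3) + (2)(0.275) + (4)(0.025) + (7)(0.4) = 3.75
E[T²] = (1)²(0.3) + (2)²(0.275) + (4)²(0.025) + (7)²(0.4) = 21.4
Var(T) = E[T²] − (E[T])² = 21.4 − (3.75)² = 7.3375

7.338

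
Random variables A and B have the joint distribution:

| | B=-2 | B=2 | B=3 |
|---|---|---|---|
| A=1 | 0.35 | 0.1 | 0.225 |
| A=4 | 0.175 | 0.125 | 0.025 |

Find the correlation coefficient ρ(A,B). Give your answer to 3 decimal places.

-0.069

E[A] = 1.975,  E[B] = 0.15
E[AB] = 0.075
Cov(A,B) = E[AB] − E[A]E[B] = 0.075 − (1.975)(0.15) = -0.22125
var(A) = 1.974375,  var(B) = 5.2275
ρ = -0.22125 / √(1.974375·5.2275) ≈ -0.069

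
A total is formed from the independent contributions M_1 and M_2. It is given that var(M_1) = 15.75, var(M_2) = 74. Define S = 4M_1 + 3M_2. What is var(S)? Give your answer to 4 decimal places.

By independence, var(S) = (4)²var(M_1) + (3)²var(M_2)
= (4)²·15.75 + (3)²·74 = 918

918.0000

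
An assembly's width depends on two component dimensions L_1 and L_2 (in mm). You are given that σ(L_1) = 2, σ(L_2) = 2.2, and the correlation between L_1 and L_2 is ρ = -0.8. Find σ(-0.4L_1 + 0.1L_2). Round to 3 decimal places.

V(L_1) = (2)² = 4;  V(L_2) = (2.2)² = 4.84
Cov(L_1,L_2) = ρ·σ(L_1)·σ(L_2) = -0.8·2·2.2 = -3.52
V(-0.4L_1 + 0.1L_2) = (-0.4)²·V(L_1) + (0.1)²·V(L_2) + 2·(-0.4)·(0.1)·Cov(L_1,L_2)
= 0.16·4 + 0.01·4.84 + -0.08·-3.52 = 0.97
σ(-0.4L_1 + 0.1L_2) = √0.97 ≈ 0.985

0.985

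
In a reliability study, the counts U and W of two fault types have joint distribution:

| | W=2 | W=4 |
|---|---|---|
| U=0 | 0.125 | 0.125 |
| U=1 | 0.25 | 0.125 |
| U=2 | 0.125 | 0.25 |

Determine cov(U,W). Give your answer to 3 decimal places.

0.125

E[U] = 1.125,  E[W] = 3
E[UW] = 3.5
cov(U,W) = E[UW] − E[U]E[W] = 3.5 − (1.125)(3) = 0.125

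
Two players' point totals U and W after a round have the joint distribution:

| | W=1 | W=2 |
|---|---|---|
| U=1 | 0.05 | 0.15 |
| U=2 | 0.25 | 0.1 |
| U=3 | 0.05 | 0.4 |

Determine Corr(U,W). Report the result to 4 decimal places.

0.2393

E[U] = 2.25,  E[W] = 1.65
E[UW] = 3.8
Cov(U,W) = E[UW] − E[U]E[W] = 3.8 − (2.25)(1.65) = 0.0875
Var(U) = 0.5875,  Var(W) = 0.2275
ρ = 0.0875 / √(0.5875·0.2275) ≈ 0.2393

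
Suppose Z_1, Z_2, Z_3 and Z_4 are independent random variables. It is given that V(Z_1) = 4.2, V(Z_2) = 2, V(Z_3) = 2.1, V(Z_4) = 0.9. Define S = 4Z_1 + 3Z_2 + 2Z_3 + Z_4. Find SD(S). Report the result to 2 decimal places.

By independence, V(S) = (4)²V(Z_1) + (3)²V(Z_2) + (2)²V(Z_3) + (1)²V(Z_4)
= (4)²·4.2 + (3)²·2 + (2)²·2.1 + (1)²·0.9 = 94.5
SD(S) = √94.5 ≈ 9.72

9.72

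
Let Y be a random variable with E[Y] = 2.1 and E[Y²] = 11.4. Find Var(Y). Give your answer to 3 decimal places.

6.990

Var(Y) = 11.4 − (2.1)² = 6.99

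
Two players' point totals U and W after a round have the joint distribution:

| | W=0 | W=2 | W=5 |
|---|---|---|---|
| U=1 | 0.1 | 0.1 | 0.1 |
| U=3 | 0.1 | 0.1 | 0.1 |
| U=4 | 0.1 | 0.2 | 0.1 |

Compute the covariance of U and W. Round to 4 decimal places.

E[U] = 2.8,  E[W] = 2.3
E[UW] = 6.4
Cov(U,W) = E[UW] − E[U]E[W] = 6.4 − (2.8)(2.3) = -0.04

-0.0400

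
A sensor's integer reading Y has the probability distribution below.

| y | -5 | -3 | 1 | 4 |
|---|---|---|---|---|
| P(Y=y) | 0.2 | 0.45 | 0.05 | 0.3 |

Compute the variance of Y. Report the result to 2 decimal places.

12.69

E[Y] = (-5)(0.2) + (-3)(0.45) + (1)(0.05) + (4)(0.3) = -1.1
E[Y²] = (-5)²(0.2) + (-3)²(0.45) + (1)²(0.05) + (4)²(0.3) = 13.9
V(Y) = E[Y²] − (E[Y])² = 13.9 − (-1.1)² = 12.69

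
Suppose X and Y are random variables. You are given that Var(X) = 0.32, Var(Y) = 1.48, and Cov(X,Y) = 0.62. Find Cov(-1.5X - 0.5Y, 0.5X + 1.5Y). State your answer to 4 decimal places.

Cov(-1.5X - 0.5Y, 0.5X + 1.5Y) = (-1.5)(0.5)Var(X) + (-0.5)(1.5)Var(Y) + [(-1.5)(1.5) + (-0.5)(0.5)]Cov(X,Y)
= -0.75·0.32 + -0.75·1.48 + -2.5·0.62 = -2.9

-2.9000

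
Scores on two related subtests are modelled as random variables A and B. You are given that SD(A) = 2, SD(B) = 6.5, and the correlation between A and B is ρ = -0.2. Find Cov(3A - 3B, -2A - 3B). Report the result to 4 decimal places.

Var(A) = (2)² = 4;  Var(B) = (6.5)² = 42.25
Cov(A,B) = ρ·SD(A)·SD(B) = -0.2·2·6.5 = -2.6
Cov(3A - 3B, -2A - 3B) = (3)(-2)Var(A) + (-3)(-3)Var(B) + [(3)(-3) + (-3)(-2)]Cov(A,B)
= -6·4 + 9·42.25 + -3·-2.6 = 364.05

364.0500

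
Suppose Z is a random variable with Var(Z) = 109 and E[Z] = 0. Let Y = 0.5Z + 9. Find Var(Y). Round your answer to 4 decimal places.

Var(0.5Z + 9) = (0.5)²·Var(Z) = 0.25·109 = 27.25

27.2500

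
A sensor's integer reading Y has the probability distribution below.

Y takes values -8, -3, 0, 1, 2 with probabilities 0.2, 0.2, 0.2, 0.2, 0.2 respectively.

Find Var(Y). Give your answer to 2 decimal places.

E[Y] = (-8)(0.2) + (-3)(0.2) + (0)(0.2) + (1)(0.2) + (2)(0.2) = -1.6
E[Y²] = (-8)²(0.2) + (-3)²(0.2) + (0)²(0.2) + (1)²(0.2) + (2)²(0.2) = 15.6
Var(Y) = E[Y²] − (E[Y])² = 15.6 − (-1.6)² = 13.04

13.04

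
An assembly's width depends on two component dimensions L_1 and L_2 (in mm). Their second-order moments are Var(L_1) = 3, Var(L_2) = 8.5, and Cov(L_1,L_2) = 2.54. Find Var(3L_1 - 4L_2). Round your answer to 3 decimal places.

Var(3L_1 - 4L_2) = (3)²·Var(L_1) + (-4)²·Var(L_2) + 2·(3)·(-4)·Cov(L_1,L_2)
= 9·3 + 16·8.5 + -24·2.54 = 102.04

102.040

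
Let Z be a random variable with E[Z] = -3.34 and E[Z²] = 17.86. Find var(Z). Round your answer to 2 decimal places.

6.70

var(Z) = 17.86 − (-3.34)² = 6.7044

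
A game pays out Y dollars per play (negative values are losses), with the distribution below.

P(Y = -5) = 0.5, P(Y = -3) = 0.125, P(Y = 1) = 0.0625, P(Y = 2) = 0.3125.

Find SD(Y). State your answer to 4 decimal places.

E[Y] = (-5)(0.5) + (-3)(0.125) + (1)(0.0625) + (2)(0.3125) = -2.1875
E[Y²] = (-5)²(0.5) + (-3)²(0.125) + (1)²(0.0625) + (2)²(0.3125) = 14.9375
Var(Y) = E[Y²] − (E[Y])² = 14.9375 − (-2.1875)² = 10.15234375
SD(Y) = √10.15234375 ≈ 3.1863

3.1863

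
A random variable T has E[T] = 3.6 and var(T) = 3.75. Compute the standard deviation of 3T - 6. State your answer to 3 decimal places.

5.809

var(3T - 6) = (3)²·3.75 = 33.75
sd(3T - 6) = √33.75 ≈ 5.809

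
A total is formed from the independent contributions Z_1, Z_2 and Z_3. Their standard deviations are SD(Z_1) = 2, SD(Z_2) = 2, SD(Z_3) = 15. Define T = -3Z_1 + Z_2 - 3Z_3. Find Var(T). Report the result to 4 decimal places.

2065.0000

Var(Z_1) = 4, Var(Z_2) = 4, Var(Z_3) = 225
By independence, Var(T) = (-3)²Var(Z_1) + (1)²Var(Z_2) + (-3)²Var(Z_3)
= (-3)²·4 + (1)²·4 + (-3)²·225 = 2065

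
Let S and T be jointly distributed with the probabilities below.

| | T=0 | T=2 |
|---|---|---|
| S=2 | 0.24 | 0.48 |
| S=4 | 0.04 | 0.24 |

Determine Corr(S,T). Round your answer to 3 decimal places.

E[S] = 2.56,  E[T] = 1.44
E[ST] = 3.84
Cov(S,T) = E[ST] − E[S]E[T] = 3.84 − (2.56)(1.44) = 0.1536
Var(S) = 0.8064,  Var(T) = 0.8064
ρ = 0.1536 / √(0.8064·0.8064) ≈ 0.190

0.190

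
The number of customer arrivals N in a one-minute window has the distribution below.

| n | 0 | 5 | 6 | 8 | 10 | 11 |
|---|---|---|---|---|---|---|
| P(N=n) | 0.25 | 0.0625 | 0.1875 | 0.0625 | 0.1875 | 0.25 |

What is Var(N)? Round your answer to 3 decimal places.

18.246

E[N] = (0)(0.25) + (5)(0.0625) + (6)(0.1875) + (8)(0.0625) + (10)(0.1875) + (11)(0.25) = 6.5625
E[N²] = (0)²(0.25) + (5)²(0.0625) + (6)²(0.1875) + (8)²(0.0625) + (10)²(0.1875) + (11)²(0.25) = 61.3125
Var(N) = E[N²] − (E[N])² = 61.3125 − (6.5625)² = 18.24609375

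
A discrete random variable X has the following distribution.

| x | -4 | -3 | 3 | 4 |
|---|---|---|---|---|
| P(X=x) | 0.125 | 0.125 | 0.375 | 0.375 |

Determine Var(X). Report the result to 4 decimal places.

E[X] = (-4)(0.125) + (-3)(0.125) + (3)(0.375) + (4)(0.375) = 1.75
E[X²] = (-4)²(0.125) + (-3)²(0.125) + (3)²(0.375) + (4)²(0.375) = 12.5
Var(X) = E[X²] − (E[X])² = 12.5 − (1.75)² = 9.4375

9.4375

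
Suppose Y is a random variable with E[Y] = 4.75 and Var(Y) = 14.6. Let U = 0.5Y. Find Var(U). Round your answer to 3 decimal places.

Var(0.5Y) = (0.5)²·Var(Y) = 0.25·14.6 = 3.65

3.650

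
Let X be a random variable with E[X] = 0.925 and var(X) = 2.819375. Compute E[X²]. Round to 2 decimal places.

E[X²] = var(X) + (E[X])² = 2.819375 + (0.925)² = 3.675

3.68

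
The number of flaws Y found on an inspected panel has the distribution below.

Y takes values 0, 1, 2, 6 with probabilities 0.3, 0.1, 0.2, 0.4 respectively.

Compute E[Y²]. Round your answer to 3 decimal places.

15.300

E[Y²] = (0)²(0.3) + (1)²(0.1) + (2)²(0.2) + (6)²(0.4) = 15.3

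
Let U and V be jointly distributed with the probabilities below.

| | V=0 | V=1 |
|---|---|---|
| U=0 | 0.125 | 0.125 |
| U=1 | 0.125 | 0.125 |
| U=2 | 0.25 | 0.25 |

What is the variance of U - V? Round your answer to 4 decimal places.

E[U] = 1.25,  E[V] = 0.5,  E[UV] = 0.625
var(U) = 2.25 − (1.25)² = 0.6875;  var(V) = 0.5 − (0.5)² = 0.25
Cov(U,V) = 0.625 − (1.25)(0.5) = 0
var(U - V) = (1)²·0.6875 + (-1)²·0.25 + 2·(1)·(-1)·0 = 0.9375

0.9375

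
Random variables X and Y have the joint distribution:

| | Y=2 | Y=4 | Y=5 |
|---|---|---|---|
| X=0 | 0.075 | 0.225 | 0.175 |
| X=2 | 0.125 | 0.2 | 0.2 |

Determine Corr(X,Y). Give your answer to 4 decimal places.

-0.0681

E[X] = 1.05,  E[Y] = 3.975
E[XY] = 4.1
cov(X,Y) = E[XY] − E[X]E[Y] = 4.1 − (1.05)(3.975) = -0.07375
Var(X) = 0.9975,  Var(Y) = 1.174375
ρ = -0.07375 / √(0.9975·1.174375) ≈ -0.0681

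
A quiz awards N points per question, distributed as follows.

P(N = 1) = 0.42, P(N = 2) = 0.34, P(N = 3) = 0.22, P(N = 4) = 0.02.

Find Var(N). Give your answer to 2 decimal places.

0.69

E[N] = (1)(0.42) + (2)(0.34) + (3)(0.22) + (4)(0.02) = 1.84
E[N²] = (1)²(0.42) + (2)²(0.34) + (3)²(0.22) + (4)²(0.02) = 4.08
Var(N) = E[N²] − (E[N])² = 4.08 − (1.84)² = 0.6944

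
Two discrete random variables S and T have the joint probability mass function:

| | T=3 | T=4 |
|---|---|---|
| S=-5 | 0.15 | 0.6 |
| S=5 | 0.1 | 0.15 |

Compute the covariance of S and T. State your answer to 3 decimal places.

E[S] = -2.5,  E[T] = 3.75
E[ST] = -9.75
cov(S,T) = E[ST] − E[S]E[T] = -9.75 − (-2.5)(3.75) = -0.375

-0.375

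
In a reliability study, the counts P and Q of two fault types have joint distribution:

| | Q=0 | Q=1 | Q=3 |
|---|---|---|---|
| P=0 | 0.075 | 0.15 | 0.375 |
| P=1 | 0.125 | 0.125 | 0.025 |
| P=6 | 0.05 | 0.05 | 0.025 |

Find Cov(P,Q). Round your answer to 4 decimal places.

E[P] = 1.025,  E[Q] = 1.6
E[PQ] = 0.95
Cov(P,Q) = E[PQ] − E[P]E[Q] = 0.95 − (1.025)(1.6) = -0.69

-0.6900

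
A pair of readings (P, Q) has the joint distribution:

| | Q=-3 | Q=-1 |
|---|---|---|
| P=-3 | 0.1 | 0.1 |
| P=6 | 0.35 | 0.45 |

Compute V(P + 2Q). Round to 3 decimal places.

E[P] = 4.2,  E[Q] = -1.9,  E[PQ] = -7.8
V(P) = 30.6 − (4.2)² = 12.96;  V(Q) = 4.6 − (-1.9)² = 0.99
Cov(P,Q) = -7.8 − (4.2)(-1.9) = 0.18
V(P + 2Q) = (1)²·12.96 + (2)²·0.99 + 2·(1)·(2)·0.18 = 17.64

17.640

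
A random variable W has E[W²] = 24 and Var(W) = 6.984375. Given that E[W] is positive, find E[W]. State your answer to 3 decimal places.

4.125

(E[W])² = E[W²] − Var(W) = 24 − 6.984375 = 17.015625
E[W] = √17.015625 = 4.125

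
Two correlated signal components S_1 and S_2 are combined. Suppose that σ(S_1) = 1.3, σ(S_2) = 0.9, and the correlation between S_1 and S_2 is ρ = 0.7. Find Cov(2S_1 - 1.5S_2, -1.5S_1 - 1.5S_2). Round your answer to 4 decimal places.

V(S_1) = (1.3)² = 1.69;  V(S_2) = (0.9)² = 0.81
Cov(S_1,S_2) = ρ·σ(S_1)·σ(S_2) = 0.7·1.3·0.9 = 0.819
Cov(2S_1 - 1.5S_2, -1.5S_1 - 1.5S_2) = (2)(-1.5)V(S_1) + (-1.5)(-1.5)V(S_2) + [(2)(-1.5) + (-1.5)(-1.5)]Cov(S_1,S_2)
= -3·1.69 + 2.25·0.81 + -0.75·0.819 = -3.86175

-3.8618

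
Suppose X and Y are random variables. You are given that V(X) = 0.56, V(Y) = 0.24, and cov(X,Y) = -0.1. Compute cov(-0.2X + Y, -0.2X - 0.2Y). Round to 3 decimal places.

-0.010

cov(-0.2X + Y, -0.2X - 0.2Y) = (-0.2)(-0.2)V(X) + (1)(-0.2)V(Y) + [(-0.2)(-0.2) + (1)(-0.2)]cov(X,Y)
= 0.04·0.56 + -0.2·0.24 + -0.16·-0.1 = -0.0096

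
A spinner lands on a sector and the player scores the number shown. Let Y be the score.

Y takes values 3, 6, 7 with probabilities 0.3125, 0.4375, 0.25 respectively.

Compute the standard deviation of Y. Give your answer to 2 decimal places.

1.61

E[Y] = (3)(0.3125) + (6)(0.4375) + (7)(0.25) = 5.3125
E[Y²] = (3)²(0.3125) + (6)²(0.4375) + (7)²(0.25) = 30.8125
Var(Y) = E[Y²] − (E[Y])² = 30.8125 − (5.3125)² = 2.58984375
SD(Y) = √2.58984375 ≈ 1.61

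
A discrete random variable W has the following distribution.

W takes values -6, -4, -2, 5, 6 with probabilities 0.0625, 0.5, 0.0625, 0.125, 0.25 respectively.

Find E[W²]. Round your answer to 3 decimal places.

E[W²] = (-6)²(0.0625) + (-4)²(0.5) + (-2)²(0.0625) + (5)²(0.125) + (6)²(0.25) = 22.625

22.625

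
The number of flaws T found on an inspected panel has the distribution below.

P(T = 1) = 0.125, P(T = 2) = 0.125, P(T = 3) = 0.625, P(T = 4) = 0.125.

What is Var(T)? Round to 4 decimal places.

E[T] = (1)(0.125) + (2)(0.125) + (3)(0.625) + (4)(0.125) = 2.75
E[T²] = (1)²(0.125) + (2)²(0.125) + (3)²(0.625) + (4)²(0.125) = 8.25
Var(T) = E[T²] − (E[T])² = 8.25 − (2.75)² = 0.6875

0.6875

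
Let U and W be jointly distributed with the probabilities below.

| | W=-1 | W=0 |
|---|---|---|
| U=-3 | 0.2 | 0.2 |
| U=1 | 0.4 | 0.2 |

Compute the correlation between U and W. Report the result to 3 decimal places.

E[U] = -0.6,  E[W] = -0.6
E[UW] = 0.2
Cov(U,W) = E[UW] − E[U]E[W] = 0.2 − (-0.6)(-0.6) = -0.16
Var(U) = 3.84,  Var(W) = 0.24
ρ = -0.16 / √(3.84·0.24) ≈ -0.167

-0.167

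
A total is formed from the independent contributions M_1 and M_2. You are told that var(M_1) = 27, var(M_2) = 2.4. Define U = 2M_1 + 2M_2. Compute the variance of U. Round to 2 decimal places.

117.60

By independence, var(U) = (2)²var(M_1) + (2)²var(M_2)
= (2)²·27 + (2)²·2.4 = 117.6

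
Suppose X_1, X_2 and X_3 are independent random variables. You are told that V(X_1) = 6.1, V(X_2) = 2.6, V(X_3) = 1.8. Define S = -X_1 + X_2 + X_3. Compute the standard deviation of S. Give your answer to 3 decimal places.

By independence, V(S) = (-1)²V(X_1) + (1)²V(X_2) + (1)²V(X_3)
= (-1)²·6.1 + (1)²·2.6 + (1)²·1.8 = 10.5
σ(S) = √10.5 ≈ 3.240

3.240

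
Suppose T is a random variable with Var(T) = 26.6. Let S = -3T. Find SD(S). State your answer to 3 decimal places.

15.473

Var(-3T) = (-3)²·26.6 = 239.4
SD(S) = √239.4 ≈ 15.473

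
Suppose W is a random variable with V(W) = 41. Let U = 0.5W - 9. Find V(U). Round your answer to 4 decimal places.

10.2500

V(0.5W - 9) = (0.5)²·V(W) = 0.25·41 = 10.25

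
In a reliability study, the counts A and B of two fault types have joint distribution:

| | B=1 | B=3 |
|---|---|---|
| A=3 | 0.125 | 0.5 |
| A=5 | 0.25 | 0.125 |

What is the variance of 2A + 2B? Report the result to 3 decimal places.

4.000

E[A] = 3.75,  E[B] = 2.25,  E[AB] = 8
V(A) = 15 − (3.75)² = 0.9375;  V(B) = 6 − (2.25)² = 0.9375
Cov(A,B) = 8 − (3.75)(2.25) = -0.4375
V(2A + 2B) = (2)²·0.9375 + (2)²·0.9375 + 2·(2)·(2)·-0.4375 = 4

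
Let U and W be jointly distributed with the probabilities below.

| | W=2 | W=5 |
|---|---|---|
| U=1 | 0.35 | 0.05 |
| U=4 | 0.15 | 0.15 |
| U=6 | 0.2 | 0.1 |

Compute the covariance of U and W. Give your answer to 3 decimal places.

0.690

E[U] = 3.4,  E[W] = 2.9
E[UW] = 10.55
cov(U,W) = E[UW] − E[U]E[W] = 10.55 − (3.4)(2.9) = 0.69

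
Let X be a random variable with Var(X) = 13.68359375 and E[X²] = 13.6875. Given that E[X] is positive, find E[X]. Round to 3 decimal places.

(E[X])² = E[X²] − Var(X) = 13.6875 − 13.68359375 = 0.00390625
E[X] = √0.00390625 = 0.0625

0.063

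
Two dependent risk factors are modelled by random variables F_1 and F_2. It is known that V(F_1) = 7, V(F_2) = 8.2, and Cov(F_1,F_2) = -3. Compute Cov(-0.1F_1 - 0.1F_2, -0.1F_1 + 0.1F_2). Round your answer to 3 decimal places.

-0.012

Cov(-0.1F_1 - 0.1F_2, -0.1F_1 + 0.1F_2) = (-0.1)(-0.1)V(F_1) + (-0.1)(0.1)V(F_2) + [(-0.1)(0.1) + (-0.1)(-0.1)]Cov(F_1,F_2)
= 0.01·7 + -0.01·8.2 + 0·-3 = -0.012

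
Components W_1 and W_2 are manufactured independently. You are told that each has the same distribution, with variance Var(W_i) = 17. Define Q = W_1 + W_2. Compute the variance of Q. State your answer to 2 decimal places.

34.00

By independence, Var(Q) = (1)²Var(W_1) + (1)²Var(W_2)
= (1)²·17 + (1)²·17 = 34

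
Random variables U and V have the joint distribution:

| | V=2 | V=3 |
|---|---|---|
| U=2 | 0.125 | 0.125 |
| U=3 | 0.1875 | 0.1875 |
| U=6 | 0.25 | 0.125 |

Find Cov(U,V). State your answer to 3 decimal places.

-0.133

E[U] = 3.875,  E[V] = 2.4375
E[UV] = 9.3125
Cov(U,V) = E[UV] − E[U]E[V] = 9.3125 − (3.875)(2.4375) = -0.1328125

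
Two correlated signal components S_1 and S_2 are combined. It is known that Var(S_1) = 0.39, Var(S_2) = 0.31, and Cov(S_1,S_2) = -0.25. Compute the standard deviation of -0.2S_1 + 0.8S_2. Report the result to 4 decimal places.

Var(-0.2S_1 + 0.8S_2) = (-0.2)²·Var(S_1) + (0.8)²·Var(S_2) + 2·(-0.2)·(0.8)·Cov(S_1,S_2)
= 0.04·0.39 + 0.64·0.31 + -0.32·-0.25 = 0.294
SD(-0.2S_1 + 0.8S_2) = √0.294 ≈ 0.5422

0.5422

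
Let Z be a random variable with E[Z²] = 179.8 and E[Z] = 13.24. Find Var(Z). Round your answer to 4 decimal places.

4.5024

Var(Z) = 179.8 − (13.24)² = 4.5024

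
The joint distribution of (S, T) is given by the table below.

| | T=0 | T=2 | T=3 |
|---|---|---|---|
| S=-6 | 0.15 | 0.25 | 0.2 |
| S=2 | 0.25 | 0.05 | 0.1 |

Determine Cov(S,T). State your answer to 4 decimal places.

-1.6000

E[S] = -2.8,  E[T] = 1.5
E[ST] = -5.8
Cov(S,T) = E[ST] − E[S]E[T] = -5.8 − (-2.8)(1.5) = -1.6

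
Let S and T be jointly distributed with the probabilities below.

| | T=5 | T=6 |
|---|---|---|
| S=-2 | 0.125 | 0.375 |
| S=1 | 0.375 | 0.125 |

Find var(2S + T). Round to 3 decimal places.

E[S] = -0.5,  E[T] = 5.5,  E[ST] = -3.125
var(S) = 2.5 − (-0.5)² = 2.25;  var(T) = 30.5 − (5.5)² = 0.25
Cov(S,T) = -3.125 − (-0.5)(5.5) = -0.375
var(2S + T) = (2)²·2.25 + (1)²·0.25 + 2·(2)·(1)·-0.375 = 7.75

7.750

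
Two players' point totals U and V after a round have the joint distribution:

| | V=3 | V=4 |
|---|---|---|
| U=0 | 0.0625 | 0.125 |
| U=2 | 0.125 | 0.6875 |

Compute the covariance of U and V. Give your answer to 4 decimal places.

E[U] = 1.625,  E[V] = 3.8125
E[UV] = 6.25
Cov(U,V) = E[UV] − E[U]E[V] = 6.25 − (1.625)(3.8125) = 0.0546875

0.0547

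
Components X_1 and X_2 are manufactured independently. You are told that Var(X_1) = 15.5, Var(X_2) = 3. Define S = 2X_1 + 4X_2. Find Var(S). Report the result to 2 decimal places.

By independence, Var(S) = (2)²Var(X_1) + (4)²Var(X_2)
= (2)²·15.5 + (4)²·3 = 110

110.00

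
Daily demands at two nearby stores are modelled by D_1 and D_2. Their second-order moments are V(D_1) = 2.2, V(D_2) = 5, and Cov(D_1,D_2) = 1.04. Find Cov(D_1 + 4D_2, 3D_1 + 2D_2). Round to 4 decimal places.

61.1600

Cov(D_1 + 4D_2, 3D_1 + 2D_2) = (1)(3)V(D_1) + (4)(2)V(D_2) + [(1)(2) + (4)(3)]Cov(D_1,D_2)
= 3·2.2 + 8·5 + 14·1.04 = 61.16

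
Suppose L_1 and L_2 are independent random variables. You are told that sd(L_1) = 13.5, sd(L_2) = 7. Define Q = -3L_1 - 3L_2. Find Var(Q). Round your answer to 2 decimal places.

Var(L_1) = 182.25, Var(L_2) = 49
By independence, Var(Q) = (-3)²Var(L_1) + (-3)²Var(L_2)
= (-3)²·182.25 + (-3)²·49 = 2081.25

2081.25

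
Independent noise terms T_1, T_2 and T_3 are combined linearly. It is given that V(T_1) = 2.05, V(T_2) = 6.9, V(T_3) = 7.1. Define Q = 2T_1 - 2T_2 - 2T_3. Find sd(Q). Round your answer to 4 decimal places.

8.0125

By independence, V(Q) = (2)²V(T_1) + (-2)²V(T_2) + (-2)²V(T_3)
= (2)²·2.05 + (-2)²·6.9 + (-2)²·7.1 = 64.2
sd(Q) = √64.2 ≈ 8.0125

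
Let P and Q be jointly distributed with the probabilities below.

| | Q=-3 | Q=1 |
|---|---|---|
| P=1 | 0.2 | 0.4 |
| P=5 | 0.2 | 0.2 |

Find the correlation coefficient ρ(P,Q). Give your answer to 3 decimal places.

-0.167

E[P] = 2.6,  E[Q] = -0.6
E[PQ] = -2.2
Cov(P,Q) = E[PQ] − E[P]E[Q] = -2.2 − (2.6)(-0.6) = -0.64
Var(P) = 3.84,  Var(Q) = 3.84
ρ = -0.64 / √(3.84·3.84) ≈ -0.167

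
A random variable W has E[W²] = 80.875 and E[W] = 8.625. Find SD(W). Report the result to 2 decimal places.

var(W) = 80.875 − (8.625)² = 6.484375
SD(W) = √6.484375 ≈ 2.55

2.55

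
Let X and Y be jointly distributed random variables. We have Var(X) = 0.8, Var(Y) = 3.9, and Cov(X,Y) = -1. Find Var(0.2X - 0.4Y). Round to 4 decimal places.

0.8160

Var(0.2X - 0.4Y) = (0.2)²·Var(X) + (-0.4)²·Var(Y) + 2·(0.2)·(-0.4)·Cov(X,Y)
= 0.04·0.8 + 0.16·3.9 + -0.16·-1 = 0.816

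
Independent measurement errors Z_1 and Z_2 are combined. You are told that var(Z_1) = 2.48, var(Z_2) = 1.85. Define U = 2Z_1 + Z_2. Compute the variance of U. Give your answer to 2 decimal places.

11.77

By independence, var(U) = (2)²var(Z_1) + (1)²var(Z_2)
= (2)²·2.48 + (1)²·1.85 = 11.77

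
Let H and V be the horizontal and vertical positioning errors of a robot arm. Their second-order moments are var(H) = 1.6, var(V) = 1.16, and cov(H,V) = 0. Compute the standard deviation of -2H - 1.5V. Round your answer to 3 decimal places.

3.002

var(-2H - 1.5V) = (-2)²·var(H) + (-1.5)²·var(V) + 2·(-2)·(-1.5)·cov(H,V)
= 4·1.6 + 2.25·1.16 + 6·0 = 9.01
SD(-2H - 1.5V) = √9.01 ≈ 3.002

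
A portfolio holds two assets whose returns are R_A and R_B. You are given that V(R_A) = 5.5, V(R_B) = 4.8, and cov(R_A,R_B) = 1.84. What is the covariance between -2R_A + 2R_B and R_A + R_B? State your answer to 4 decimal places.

cov(-2R_A + 2R_B, R_A + R_B) = (-2)(1)V(R_A) + (2)(1)V(R_B) + [(-2)(1) + (2)(1)]cov(R_A,R_B)
= -2·5.5 + 2·4.8 + 0·1.84 = -1.4

-1.4000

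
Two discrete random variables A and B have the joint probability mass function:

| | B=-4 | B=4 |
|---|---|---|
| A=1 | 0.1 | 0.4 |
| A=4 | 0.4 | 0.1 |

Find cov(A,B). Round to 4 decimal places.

E[A] = 2.5,  E[B] = 0
E[AB] = -3.6
cov(A,B) = E[AB] − E[A]E[B] = -3.6 − (2.5)(0) = -3.6

-3.6000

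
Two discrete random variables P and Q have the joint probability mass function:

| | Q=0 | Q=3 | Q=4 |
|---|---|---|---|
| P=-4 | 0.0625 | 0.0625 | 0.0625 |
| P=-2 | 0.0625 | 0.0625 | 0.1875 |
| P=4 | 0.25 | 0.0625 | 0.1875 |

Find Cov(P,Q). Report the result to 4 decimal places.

-1.3203

E[P] = 0.625,  E[Q] = 2.3125
E[PQ] = 0.125
Cov(P,Q) = E[PQ] − E[P]E[Q] = 0.125 − (0.625)(2.3125) = -1.3203125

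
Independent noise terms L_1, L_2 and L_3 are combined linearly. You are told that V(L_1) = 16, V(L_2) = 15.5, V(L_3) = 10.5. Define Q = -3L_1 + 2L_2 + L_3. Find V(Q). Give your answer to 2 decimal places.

216.50

By independence, V(Q) = (-3)²V(L_1) + (2)²V(L_2) + (1)²V(L_3)
= (-3)²·16 + (2)²·15.5 + (1)²·10.5 = 216.5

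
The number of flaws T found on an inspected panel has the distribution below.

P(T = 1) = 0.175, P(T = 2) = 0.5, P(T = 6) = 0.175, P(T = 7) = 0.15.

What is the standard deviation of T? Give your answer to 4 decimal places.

2.2582

E[T] = (1)(0.175) + (2)(0.5) + (6)(0.175) + (7)(0.15) = 3.275
E[T²] = (1)²(0.175) + (2)²(0.5) + (6)²(0.175) + (7)²(0.15) = 15.825
Var(T) = E[T²] − (E[T])² = 15.825 − (3.275)² = 5.099375
SD(T) = √5.099375 ≈ 2.2582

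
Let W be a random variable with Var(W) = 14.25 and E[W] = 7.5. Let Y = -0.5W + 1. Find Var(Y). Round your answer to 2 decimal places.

3.56

Var(-0.5W + 1) = (-0.5)²·Var(W) = 0.25·14.25 = 3.5625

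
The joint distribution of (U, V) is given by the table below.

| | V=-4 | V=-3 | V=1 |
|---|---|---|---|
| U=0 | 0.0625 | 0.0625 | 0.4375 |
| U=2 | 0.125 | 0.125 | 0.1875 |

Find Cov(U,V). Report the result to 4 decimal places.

E[U] = 0.875,  E[V] = -0.6875
E[UV] = -1.375
Cov(U,V) = E[UV] − E[U]E[V] = -1.375 − (0.875)(-0.6875) = -0.7734375

-0.7734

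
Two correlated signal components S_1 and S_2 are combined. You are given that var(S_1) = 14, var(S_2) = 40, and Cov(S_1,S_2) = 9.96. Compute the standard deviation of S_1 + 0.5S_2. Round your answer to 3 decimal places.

var(S_1 + 0.5S_2) = (1)²·var(S_1) + (0.5)²·var(S_2) + 2·(1)·(0.5)·Cov(S_1,S_2)
= 1·14 + 0.25·40 + 1·9.96 = 33.96
SD(S_1 + 0.5S_2) = √33.96 ≈ 5.828

5.828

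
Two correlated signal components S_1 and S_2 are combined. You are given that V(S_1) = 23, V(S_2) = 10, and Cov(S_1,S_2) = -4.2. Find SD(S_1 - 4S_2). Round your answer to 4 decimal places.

V(S_1 - 4S_2) = (1)²·V(S_1) + (-4)²·V(S_2) + 2·(1)·(-4)·Cov(S_1,S_2)
= 1·23 + 16·10 + -8·-4.2 = 216.6
SD(S_1 - 4S_2) = √216.6 ≈ 14.7173

14.7173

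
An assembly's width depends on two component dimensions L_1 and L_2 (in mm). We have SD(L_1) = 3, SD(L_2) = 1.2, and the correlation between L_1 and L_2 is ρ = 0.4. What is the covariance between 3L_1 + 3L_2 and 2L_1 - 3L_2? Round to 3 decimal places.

36.720

Var(L_1) = (3)² = 9;  Var(L_2) = (1.2)² = 1.44
Cov(L_1,L_2) = ρ·SD(L_1)·SD(L_2) = 0.4·3·1.2 = 1.44
Cov(3L_1 + 3L_2, 2L_1 - 3L_2) = (3)(2)Var(L_1) + (3)(-3)Var(L_2) + [(3)(-3) + (3)(2)]Cov(L_1,L_2)
= 6·9 + -9·1.44 + -3·1.44 = 36.72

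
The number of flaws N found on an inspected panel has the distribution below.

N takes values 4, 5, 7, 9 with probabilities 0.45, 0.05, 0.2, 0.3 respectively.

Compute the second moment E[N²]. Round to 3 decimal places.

42.550

E[N²] = (4)²(0.45) + (5)²(0.05) + (7)²(0.2) + (9)²(0.3) = 42.55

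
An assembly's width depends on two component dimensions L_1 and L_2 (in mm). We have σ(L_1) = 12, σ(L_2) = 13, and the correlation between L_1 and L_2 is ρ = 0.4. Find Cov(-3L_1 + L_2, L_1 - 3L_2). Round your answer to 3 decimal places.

-315.000

Var(L_1) = (12)² = 144;  Var(L_2) = (13)² = 169
Cov(L_1,L_2) = ρ·σ(L_1)·σ(L_2) = 0.4·12·13 = 62.4
Cov(-3L_1 + L_2, L_1 - 3L_2) = (-3)(1)Var(L_1) + (1)(-3)Var(L_2) + [(-3)(-3) + (1)(1)]Cov(L_1,L_2)
= -3·144 + -3·169 + 10·62.4 = -315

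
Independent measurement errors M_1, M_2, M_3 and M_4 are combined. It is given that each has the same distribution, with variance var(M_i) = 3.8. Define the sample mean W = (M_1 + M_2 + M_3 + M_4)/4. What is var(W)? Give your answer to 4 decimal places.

By independence, var(W) = (0.25)²var(M_1) + (0.25)²var(M_2) + (0.25)²var(M_3) + (0.25)²var(M_4)
= (0.25)²·3.8 + (0.25)²·3.8 + (0.25)²·3.8 + (0.25)²·3.8 = 0.95

0.9500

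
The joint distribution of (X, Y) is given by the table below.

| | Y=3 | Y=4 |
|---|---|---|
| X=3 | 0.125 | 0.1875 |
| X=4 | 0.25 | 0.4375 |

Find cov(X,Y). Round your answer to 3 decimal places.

E[X] = 3.6875,  E[Y] = 3.625
E[XY] = 13.375
cov(X,Y) = E[XY] − E[X]E[Y] = 13.375 − (3.6875)(3.625) = 0.0078125

0.008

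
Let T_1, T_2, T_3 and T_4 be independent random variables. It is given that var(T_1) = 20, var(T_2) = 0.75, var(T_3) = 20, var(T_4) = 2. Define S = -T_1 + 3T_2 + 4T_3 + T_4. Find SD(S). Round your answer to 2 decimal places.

18.67

By independence, var(S) = (-1)²var(T_1) + (3)²var(T_2) + (4)²var(T_3) + (1)²var(T_4)
= (-1)²·20 + (3)²·0.75 + (4)²·20 + (1)²·2 = 348.75
SD(S) = √348.75 ≈ 18.67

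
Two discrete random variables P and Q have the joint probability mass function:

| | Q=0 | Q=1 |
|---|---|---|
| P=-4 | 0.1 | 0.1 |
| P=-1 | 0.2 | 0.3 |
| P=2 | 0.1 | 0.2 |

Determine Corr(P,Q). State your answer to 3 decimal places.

E[P] = -0.7,  E[Q] = 0.6
E[PQ] = -0.3
Cov(P,Q) = E[PQ] − E[P]E[Q] = -0.3 − (-0.7)(0.6) = 0.12
V(P) = 4.41,  V(Q) = 0.24
ρ = 0.12 / √(4.41·0.24) ≈ 0.117

0.117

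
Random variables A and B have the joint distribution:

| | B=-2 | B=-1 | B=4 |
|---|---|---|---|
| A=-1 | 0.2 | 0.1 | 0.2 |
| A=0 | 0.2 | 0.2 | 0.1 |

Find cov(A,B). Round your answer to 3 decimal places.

-0.250

E[A] = -0.5,  E[B] = 0.1
E[AB] = -0.3
cov(A,B) = E[AB] − E[A]E[B] = -0.3 − (-0.5)(0.1) = -0.25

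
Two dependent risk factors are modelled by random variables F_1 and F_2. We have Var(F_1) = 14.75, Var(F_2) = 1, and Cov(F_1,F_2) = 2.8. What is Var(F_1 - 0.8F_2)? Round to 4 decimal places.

10.9100

Var(F_1 - 0.8F_2) = (1)²·Var(F_1) + (-0.8)²·Var(F_2) + 2·(1)·(-0.8)·Cov(F_1,F_2)
= 1·14.75 + 0.64·1 + -1.6·2.8 = 10.91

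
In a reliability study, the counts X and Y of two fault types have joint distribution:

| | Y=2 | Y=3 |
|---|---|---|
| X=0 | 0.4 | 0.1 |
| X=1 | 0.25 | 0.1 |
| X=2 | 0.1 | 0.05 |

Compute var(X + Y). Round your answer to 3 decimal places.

E[X] = 0.65,  E[Y] = 2.25,  E[XY] = 1.5
var(X) = 0.95 − (0.65)² = 0.5275;  var(Y) = 5.25 − (2.25)² = 0.1875
Cov(X,Y) = 1.5 − (0.65)(2.25) = 0.0375
var(X + Y) = (1)²·0.5275 + (1)²·0.1875 + 2·(1)·(1)·0.0375 = 0.79

0.790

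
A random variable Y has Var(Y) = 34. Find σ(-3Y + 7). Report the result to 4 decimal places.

Var(-3Y + 7) = (-3)²·34 = 306
σ(-3Y + 7) = √306 ≈ 17.4929

17.4929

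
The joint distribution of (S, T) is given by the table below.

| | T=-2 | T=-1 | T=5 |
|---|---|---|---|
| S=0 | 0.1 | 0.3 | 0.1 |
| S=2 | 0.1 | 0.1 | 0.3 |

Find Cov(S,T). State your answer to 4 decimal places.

E[S] = 1,  E[T] = 1.2
E[ST] = 2.4
Cov(S,T) = E[ST] − E[S]E[T] = 2.4 − (1)(1.2) = 1.2

1.2000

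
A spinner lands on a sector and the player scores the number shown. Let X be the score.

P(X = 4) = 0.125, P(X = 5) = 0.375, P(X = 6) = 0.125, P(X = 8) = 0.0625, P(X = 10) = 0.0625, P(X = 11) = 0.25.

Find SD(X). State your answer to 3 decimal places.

E[X] = (4)(0.125) + (5)(0.375) + (6)(0.125) + (8)(0.0625) + (10)(0.0625) + (11)(0.25) = 7
E[X²] = (4)²(0.125) + (5)²(0.375) + (6)²(0.125) + (8)²(0.0625) + (10)²(0.0625) + (11)²(0.25) = 56.375
V(X) = E[X²] − (E[X])² = 56.375 − (7)² = 7.375
SD(X) = √7.375 ≈ 2.716

2.716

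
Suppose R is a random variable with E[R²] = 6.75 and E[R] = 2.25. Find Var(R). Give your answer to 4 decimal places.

1.6875

Var(R) = 6.75 − (2.25)² = 1.6875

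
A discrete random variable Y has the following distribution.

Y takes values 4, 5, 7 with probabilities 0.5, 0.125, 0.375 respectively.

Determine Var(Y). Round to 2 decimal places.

1.94

E[Y] = (4)(0.5) + (5)(0.125) + (7)(0.375) = 5.25
E[Y²] = (4)²(0.5) + (5)²(0.125) + (7)²(0.375) = 29.5
Var(Y) = E[Y²] − (E[Y])² = 29.5 − (5.25)² = 1.9375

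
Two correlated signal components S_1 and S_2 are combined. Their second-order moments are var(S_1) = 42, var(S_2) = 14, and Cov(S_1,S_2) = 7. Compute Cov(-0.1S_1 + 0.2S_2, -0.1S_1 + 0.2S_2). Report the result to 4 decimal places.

0.7000

Cov(-0.1S_1 + 0.2S_2, -0.1S_1 + 0.2S_2) = (-0.1)(-0.1)var(S_1) + (0.2)(0.2)var(S_2) + [(-0.1)(0.2) + (0.2)(-0.1)]Cov(S_1,S_2)
= 0.01·42 + 0.04·14 + -0.04·7 = 0.7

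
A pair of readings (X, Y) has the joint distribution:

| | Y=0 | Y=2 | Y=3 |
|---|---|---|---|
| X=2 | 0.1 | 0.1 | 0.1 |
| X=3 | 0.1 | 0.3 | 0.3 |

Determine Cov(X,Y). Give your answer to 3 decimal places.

0.100

E[X] = 2.7,  E[Y] = 2
E[XY] = 5.5
Cov(X,Y) = E[XY] − E[X]E[Y] = 5.5 − (2.7)(2) = 0.1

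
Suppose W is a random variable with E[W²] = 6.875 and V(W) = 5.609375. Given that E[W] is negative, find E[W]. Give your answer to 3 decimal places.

(E[W])² = E[W²] − V(W) = 6.875 − 5.609375 = 1.265625
E[W] = −√1.265625 = -1.125

-1.125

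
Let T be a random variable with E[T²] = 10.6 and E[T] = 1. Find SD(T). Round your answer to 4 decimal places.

3.0984

V(T) = 10.6 − (1)² = 9.6
SD(T) = √9.6 ≈ 3.0984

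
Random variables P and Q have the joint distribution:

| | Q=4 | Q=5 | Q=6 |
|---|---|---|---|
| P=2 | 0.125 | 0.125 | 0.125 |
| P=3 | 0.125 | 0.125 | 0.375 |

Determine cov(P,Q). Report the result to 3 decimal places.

0.094

E[P] = 2.625,  E[Q] = 5.25
E[PQ] = 13.875
cov(P,Q) = E[PQ] − E[P]E[Q] = 13.875 − (2.625)(5.25) = 0.09375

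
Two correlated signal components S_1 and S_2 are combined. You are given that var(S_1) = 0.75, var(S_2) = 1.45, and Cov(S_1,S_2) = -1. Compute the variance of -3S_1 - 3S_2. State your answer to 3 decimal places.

1.800

var(-3S_1 - 3S_2) = (-3)²·var(S_1) + (-3)²·var(S_2) + 2·(-3)·(-3)·Cov(S_1,S_2)
= 9·0.75 + 9·1.45 + 18·-1 = 1.8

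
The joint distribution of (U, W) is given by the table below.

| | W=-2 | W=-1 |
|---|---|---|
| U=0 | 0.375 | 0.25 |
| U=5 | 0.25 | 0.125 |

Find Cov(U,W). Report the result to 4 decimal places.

E[U] = 1.875,  E[W] = -1.625
E[UW] = -3.125
Cov(U,W) = E[UW] − E[U]E[W] = -3.125 − (1.875)(-1.625) = -0.078125

-0.0781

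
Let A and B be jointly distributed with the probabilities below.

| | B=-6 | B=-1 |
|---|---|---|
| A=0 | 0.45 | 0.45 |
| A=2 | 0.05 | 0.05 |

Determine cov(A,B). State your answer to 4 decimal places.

E[A] = 0.2,  E[B] = -3.5
E[AB] = -0.7
cov(A,B) = E[AB] − E[A]E[B] = -0.7 − (0.2)(-3.5) = 0

0.0000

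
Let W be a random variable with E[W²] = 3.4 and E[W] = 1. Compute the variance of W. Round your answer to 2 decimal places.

Var(W) = 3.4 − (1)² = 2.4

2.40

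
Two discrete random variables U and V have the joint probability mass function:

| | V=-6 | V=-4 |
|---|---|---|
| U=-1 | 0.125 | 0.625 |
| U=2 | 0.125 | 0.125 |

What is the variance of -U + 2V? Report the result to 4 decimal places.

E[U] = -0.25,  E[V] = -4.5,  E[UV] = 0.75
Var(U) = 1.75 − (-0.25)² = 1.6875;  Var(V) = 21 − (-4.5)² = 0.75
Cov(U,V) = 0.75 − (-0.25)(-4.5) = -0.375
Var(-U + 2V) = (-1)²·1.6875 + (2)²·0.75 + 2·(-1)·(2)·-0.375 = 6.1875

6.1875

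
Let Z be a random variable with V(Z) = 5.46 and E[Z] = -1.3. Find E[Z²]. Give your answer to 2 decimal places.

E[Z²] = V(Z) + (E[Z])² = 5.46 + (-1.3)² = 7.15

7.15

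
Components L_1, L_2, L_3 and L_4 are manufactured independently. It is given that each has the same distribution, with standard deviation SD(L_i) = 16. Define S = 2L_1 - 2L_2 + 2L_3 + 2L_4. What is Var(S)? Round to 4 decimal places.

Var(L_i) = (16)² = 256
By independence, Var(S) = (2)²Var(L_1) + (-2)²Var(L_2) + (2)²Var(L_3) + (2)²Var(L_4)
= (2)²·256 + (-2)²·256 + (2)²·256 + (2)²·256 = 4096

4096.0000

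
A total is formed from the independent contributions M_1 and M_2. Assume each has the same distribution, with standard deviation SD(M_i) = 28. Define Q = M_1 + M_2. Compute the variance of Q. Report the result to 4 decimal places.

var(M_i) = (28)² = 784
By independence, var(Q) = (1)²var(M_1) + (1)²var(M_2)
= (1)²·784 + (1)²·784 = 1568

1568.0000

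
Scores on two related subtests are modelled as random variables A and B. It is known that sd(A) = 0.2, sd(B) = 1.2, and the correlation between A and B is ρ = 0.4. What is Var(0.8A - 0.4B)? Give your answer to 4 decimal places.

Var(A) = (0.2)² = 0.04;  Var(B) = (1.2)² = 1.44
Cov(A,B) = ρ·sd(A)·sd(B) = 0.4·0.2·1.2 = 0.096
Var(0.8A - 0.4B) = (0.8)²·Var(A) + (-0.4)²·Var(B) + 2·(0.8)·(-0.4)·Cov(A,B)
= 0.64·0.04 + 0.16·1.44 + -0.64·0.096 = 0.19456

0.1946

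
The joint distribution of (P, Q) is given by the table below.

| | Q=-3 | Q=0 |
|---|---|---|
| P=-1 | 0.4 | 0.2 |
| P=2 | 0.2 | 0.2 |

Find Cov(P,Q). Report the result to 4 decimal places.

E[P] = 0.2,  E[Q] = -1.8
E[PQ] = 0
Cov(P,Q) = E[PQ] − E[P]E[Q] = 0 − (0.2)(-1.8) = 0.36

0.3600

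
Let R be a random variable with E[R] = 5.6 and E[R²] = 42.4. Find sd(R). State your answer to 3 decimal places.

3.323

V(R) = 42.4 − (5.6)² = 11.04
sd(R) = √11.04 ≈ 3.323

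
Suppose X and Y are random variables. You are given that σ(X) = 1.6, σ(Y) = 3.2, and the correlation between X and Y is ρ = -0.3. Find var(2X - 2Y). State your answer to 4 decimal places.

63.4880

var(X) = (1.6)² = 2.56;  var(Y) = (3.2)² = 10.24
Cov(X,Y) = ρ·σ(X)·σ(Y) = -0.3·1.6·3.2 = -1.536
var(2X - 2Y) = (2)²·var(X) + (-2)²·var(Y) + 2·(2)·(-2)·Cov(X,Y)
= 4·2.56 + 4·10.24 + -8·-1.536 = 63.488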